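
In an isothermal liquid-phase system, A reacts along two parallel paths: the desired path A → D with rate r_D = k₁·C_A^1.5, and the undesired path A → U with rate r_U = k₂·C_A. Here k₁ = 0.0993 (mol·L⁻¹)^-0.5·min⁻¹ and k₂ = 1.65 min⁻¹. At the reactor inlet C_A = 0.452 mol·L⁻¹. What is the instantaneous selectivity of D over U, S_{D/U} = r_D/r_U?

S_{D/U} = r_D/r_U = (k₁·C_A^1.5)/(k₂·C_A) = (k₁/k₂)·C_A^0.5.
= (0.0993×0.4520^1.5) / (1.65×0.4520) = 0.03018/0.7458 = 0.0405.

0.0405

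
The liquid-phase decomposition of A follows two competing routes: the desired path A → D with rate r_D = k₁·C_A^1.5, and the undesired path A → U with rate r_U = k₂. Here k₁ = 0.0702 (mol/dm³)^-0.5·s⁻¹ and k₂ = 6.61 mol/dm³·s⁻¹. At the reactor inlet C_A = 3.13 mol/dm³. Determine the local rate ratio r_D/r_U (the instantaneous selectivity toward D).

0.0588

S_{D/U} = r_D/r_U = (k₁·C_A^1.5)/(k₂) = (k₁/k₂)·C_A^1.5.
= (0.0702×3.130^1.5) / (6.61) = 0.3887/6.610 = 0.0588.
Since the desired path is higher order in A, keeping C_A high (PFR or concentrated feed) favours D.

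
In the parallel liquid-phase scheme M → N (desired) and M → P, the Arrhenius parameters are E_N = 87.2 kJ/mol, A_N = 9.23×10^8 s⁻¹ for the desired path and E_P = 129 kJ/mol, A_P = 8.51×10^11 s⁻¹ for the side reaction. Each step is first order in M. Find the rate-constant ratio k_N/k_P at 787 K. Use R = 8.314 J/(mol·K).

With equal orders, S_{N/P} = k_N/k_P = (A_N/A_P)·exp[(E_P−E_N)/(RT)].
(E_P−E_N)/(RT) = (129−87.2)×10³/(8.314×787) = 41800/6543 = 6.388.
k_N/k_P = (9.23×10^8/8.51×10^11)·exp(6.388) = 0.001085 × 594.9 = 0.645.

0.645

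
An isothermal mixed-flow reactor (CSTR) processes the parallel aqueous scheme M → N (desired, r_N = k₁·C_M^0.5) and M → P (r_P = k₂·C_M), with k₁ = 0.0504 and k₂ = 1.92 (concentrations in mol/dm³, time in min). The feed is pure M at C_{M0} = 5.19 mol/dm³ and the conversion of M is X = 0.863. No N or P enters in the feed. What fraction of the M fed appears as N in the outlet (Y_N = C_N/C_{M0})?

Exit C_M = C_{M0}(1−X) = 5.19×0.137 = 0.7110 mol/dm³.
In a CSTR the entire volume is at exit conditions, so r_N = 0.0504×0.7110^0.5 = 0.04250 and r_P = 1.92×0.7110 = 1.365.
Fraction of consumed M going to N: r_N/(r_N+r_P) = 0.03019.
C_N = 0.03019·C_{M0}·X = 0.03019×5.19×0.863 = 0.135 mol/dm³; Y_N = C_N/C_{M0} = 0.0261.

0.0261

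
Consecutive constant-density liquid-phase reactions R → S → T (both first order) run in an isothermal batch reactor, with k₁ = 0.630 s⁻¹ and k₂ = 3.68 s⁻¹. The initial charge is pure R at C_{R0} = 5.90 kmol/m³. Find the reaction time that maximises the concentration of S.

0.579 s

The intermediate peaks when r₁ = r₂, i.e. k₁e^(−k₁t) = k₂e^(−k₂t), giving t_opt = ln(k₂/k₁)/(k₂−k₁).
= ln(3.68/0.630)/(3.68−0.630) = ln(5.841)/3.050 = 1.765/3.050 = 0.579 s.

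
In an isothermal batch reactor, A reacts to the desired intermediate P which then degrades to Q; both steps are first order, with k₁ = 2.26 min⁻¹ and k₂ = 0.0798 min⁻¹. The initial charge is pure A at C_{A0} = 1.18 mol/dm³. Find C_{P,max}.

1.04 mol/dm³

Evaluating C_P at t_opt = ln(k₂/k₁)/(k₂−k₁) gives C_{P,max}/C_{A0} = (k₁/k₂)^[k₂/(k₂−k₁)].
= (2.26/0.0798)^(0.0798/(0.0798−2.26)) = (28.32)^(-0.03660) = 0.8848.
C_{P,max} = 0.8848×1.18 = 1.04 mol/dm³.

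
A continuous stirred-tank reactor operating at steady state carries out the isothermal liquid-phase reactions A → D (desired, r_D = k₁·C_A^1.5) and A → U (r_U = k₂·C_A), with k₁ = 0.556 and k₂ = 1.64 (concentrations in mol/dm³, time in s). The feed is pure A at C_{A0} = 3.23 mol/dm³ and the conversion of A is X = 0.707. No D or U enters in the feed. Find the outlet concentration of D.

0.566 mol/dm³

Exit C_A = C_{A0}(1−X) = 3.23×0.293 = 0.9464 mol/dm³.
Rates in a CSTR are evaluated at the outlet concentration: r_D = 0.556×0.9464^1.5 = 0.5119, r_U = 1.64×0.9464 = 1.552.
Fraction of consumed A going to D: r_D/(r_D+r_U) = 0.2480.
C_D = 0.2480·C_{A0}·X = 0.2480×3.23×0.707 = 0.566 mol/dm³.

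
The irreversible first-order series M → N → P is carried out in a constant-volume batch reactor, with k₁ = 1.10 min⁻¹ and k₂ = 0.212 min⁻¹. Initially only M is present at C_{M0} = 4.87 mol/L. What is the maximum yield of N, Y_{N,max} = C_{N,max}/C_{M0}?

For a first-order series the maximum intermediate yield is C_{N,max}/C_{M0} = (k₁/k₂)^[k₂/(k₂−k₁)].
= (1.10/0.212)^(0.212/(0.212−1.10)) = (5.189)^(-0.2387) = 0.6750.

0.675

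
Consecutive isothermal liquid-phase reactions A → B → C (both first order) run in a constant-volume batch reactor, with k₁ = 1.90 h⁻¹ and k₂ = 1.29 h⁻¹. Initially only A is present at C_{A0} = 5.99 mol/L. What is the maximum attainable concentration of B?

2.64 mol/L

For a first-order series the maximum intermediate yield is C_{B,max}/C_{A0} = (k₁/k₂)^[k₂/(k₂−k₁)].
= (1.90/1.29)^(1.29/(1.29−1.90)) = (1.473)^(-2.115) = 0.4409.
C_{B,max} = 0.4409×5.99 = 2.64 mol/L.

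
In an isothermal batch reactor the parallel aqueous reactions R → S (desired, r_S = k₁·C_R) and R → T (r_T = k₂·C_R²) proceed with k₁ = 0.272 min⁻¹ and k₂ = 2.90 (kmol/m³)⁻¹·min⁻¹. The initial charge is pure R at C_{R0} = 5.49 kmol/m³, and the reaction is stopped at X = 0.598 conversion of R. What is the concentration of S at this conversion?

C_R = C_{R0}(1−X) = 2.207 kmol/m³.
Along a PFR/batch, dC_S/dC_R = −r_S/(r_S+r_T) = −k₁/(k₁+k₂·C_R).
Integrating from C_{R0} to C_R: C_S = (0.272/2.90)·ln[(0.272+2.90·5.49)/(0.272+2.90·2.21)] = 0.09379·ln(16.19/6.672) = 0.08316 kmol/m³.

0.0832 kmol/m³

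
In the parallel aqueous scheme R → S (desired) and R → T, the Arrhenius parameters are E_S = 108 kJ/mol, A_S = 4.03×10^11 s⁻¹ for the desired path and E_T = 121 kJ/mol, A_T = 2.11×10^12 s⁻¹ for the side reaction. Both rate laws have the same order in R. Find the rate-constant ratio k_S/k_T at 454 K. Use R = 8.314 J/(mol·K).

Since both paths have the same order in R, the concentration cancels and S_{S/T} = k_S/k_T = (A_S/A_T)·exp[(E_T−E_S)/(RT)].
(E_T−E_S)/(RT) = (121−108)×10³/(8.314×454) = 13000/3775 = 3.444.
k_S/k_T = (4.03×10^11/2.11×10^12)·exp(3.444) = 0.1910 × 31.32 = 5.98.
Since E_S < E_T, lowering the temperature improves selectivity toward S.

5.98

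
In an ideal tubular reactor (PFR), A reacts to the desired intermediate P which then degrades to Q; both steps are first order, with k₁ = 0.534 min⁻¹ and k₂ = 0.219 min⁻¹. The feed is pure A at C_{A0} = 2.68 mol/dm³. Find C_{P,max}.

At the optimum, C_{P,max}/C_{A0} = (k₁/k₂)^[k₂/(k₂−k₁)].
= (0.534/0.219)^(0.219/(0.219−0.534)) = (2.438)^(-0.6952) = 0.5381.
C_{P,max} = 0.5381×2.68 = 1.44 mol/dm³.

1.44 mol/dm³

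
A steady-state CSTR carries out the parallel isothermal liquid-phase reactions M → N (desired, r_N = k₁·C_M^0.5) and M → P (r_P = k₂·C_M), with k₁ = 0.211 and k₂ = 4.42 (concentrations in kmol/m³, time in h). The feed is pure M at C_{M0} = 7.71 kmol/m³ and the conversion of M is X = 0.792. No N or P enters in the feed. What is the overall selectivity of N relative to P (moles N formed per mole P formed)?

Exit C_M = C_{M0}(1−X) = 7.71×0.208 = 1.604 kmol/m³.
In a CSTR the entire volume is at exit conditions, so r_N = 0.211×1.604^0.5 = 0.2672 and r_P = 4.42×1.604 = 7.088.
Overall selectivity = C_N/C_P = r_Nτ/(r_Pτ) = r_N/r_P = 0.0377.

0.0377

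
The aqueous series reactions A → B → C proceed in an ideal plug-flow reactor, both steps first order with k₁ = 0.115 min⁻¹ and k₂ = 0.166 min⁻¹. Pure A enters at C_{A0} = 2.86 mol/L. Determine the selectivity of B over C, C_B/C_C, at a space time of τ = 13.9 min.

0.409

For first-order series with pure A initially, C_B(τ) = k₁C_{A0}/(k₂−k₁)·(e^(−k₁τ) − e^(−k₂τ)).
e^(−k₁τ) = e^(−0.115×13.9) = e^(−1.599) = 0.2022; e^(−k₂τ) = e^(−2.307) = 0.09952.
C_B = 0.115×2.86/(0.166−0.115) × (0.2022−0.09952) = 6.449×0.1027 = 0.6622 mol/L.
C_A = C_{A0}e^(−k₁τ) = 0.5783 mol/L, so C_C = C_{A0}−C_A−C_B = 1.620 mol/L; C_B/C_C = 0.409.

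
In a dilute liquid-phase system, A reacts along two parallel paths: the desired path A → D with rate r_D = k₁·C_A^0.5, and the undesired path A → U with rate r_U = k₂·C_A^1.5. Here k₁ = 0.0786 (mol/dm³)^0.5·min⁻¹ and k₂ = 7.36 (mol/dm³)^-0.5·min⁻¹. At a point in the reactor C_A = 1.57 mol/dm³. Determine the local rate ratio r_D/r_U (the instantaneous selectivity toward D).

S_{D/U} = r_D/r_U = (k₁·C_A^0.5)/(k₂·C_A^1.5) = (k₁/k₂)·C_A⁻¹.
= (0.0786×1.570^0.5) / (7.36×1.570^1.5) = 0.09849/14.48 = 0.00680.
The undesired path is higher order in A, so low C_A (CSTR or dilute feed) favours D.

0.00680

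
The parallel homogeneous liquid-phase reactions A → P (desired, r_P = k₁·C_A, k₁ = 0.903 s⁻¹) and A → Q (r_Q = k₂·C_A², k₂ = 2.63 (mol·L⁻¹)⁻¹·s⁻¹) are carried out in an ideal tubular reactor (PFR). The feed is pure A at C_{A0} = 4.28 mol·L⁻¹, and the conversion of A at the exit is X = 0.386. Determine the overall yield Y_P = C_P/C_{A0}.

C_A = C_{A0}(1−X) = 2.628 mol·L⁻¹.
Along a PFR/batch, dC_P/dC_A = −r_P/(r_P+r_Q) = −k₁/(k₁+k₂·C_A).
Integrating from C_{A0} to C_A: C_P = (0.903/2.63)·ln[(0.903+2.63·4.28)/(0.903+2.63·2.63)] = 0.3433·ln(12.16/7.814) = 0.1518 mol·L⁻¹.
Y_P = C_P/C_{A0} = 0.1518/4.28 = 0.0355.

0.0355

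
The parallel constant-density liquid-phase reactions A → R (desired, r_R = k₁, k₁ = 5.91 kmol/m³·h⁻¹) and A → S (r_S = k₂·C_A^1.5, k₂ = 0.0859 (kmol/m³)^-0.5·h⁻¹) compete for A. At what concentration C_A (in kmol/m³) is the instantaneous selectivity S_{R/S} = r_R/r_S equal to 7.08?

4.55 kmol/m³

S_{R/S} = (k₁/k₂)·C_A^-1.5 ⇒ C_A = (S·k₂/k₁)^(1/(-1.5)).
= (7.08×0.0859/5.91)^(-0.6667) = (0.1029)^(-0.6667) = 4.55 kmol/m³.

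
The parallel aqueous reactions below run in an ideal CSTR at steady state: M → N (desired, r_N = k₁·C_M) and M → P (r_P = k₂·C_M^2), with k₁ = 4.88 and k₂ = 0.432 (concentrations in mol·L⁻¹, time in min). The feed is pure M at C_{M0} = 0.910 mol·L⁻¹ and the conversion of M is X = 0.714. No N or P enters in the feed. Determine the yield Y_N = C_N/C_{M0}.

Exit C_M = C_{M0}(1−X) = 0.910×0.286 = 0.2603 mol·L⁻¹.
A CSTR operates uniformly at the exit composition, giving r_N = 1.270 and r_P = 0.02926 (each k·C_M^n at C_M = 0.2603).
Fraction of consumed M going to N: r_N/(r_N+r_P) = 0.9775.
C_N = 0.9775·C_{M0}·X = 0.9775×0.910×0.714 = 0.635 mol·L⁻¹; Y_N = C_N/C_{M0} = 0.698.

0.698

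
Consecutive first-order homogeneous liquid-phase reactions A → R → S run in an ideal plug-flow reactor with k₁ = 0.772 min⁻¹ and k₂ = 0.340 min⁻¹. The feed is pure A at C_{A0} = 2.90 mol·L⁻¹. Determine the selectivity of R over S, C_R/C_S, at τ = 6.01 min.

Solving the coupled first-order balances gives C_R(τ) = [k₁/(k₂−k₁)]·C_{A0}·(e^(−k₁τ) − e^(−k₂τ)).
e^(−k₁τ) = e^(−0.772×6.01) = e^(−4.640) = 0.009660; e^(−k₂τ) = e^(−2.043) = 0.1296.
C_R = 0.772×2.90/(0.340−0.772) × (0.009660−0.1296) = (-5.182)×(-0.1199) = 0.6215 mol·L⁻¹.
C_A = C_{A0}e^(−k₁τ) = 0.02802 mol·L⁻¹, so C_S = C_{A0}−C_A−C_R = 2.250 mol·L⁻¹; C_R/C_S = 0.276.

0.276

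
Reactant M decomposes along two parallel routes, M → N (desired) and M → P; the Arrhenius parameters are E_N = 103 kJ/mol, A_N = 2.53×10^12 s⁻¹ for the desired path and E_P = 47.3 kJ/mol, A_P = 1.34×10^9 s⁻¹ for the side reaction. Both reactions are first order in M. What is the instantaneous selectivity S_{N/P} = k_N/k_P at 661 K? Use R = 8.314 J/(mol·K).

0.0749

k_N/k_P = (A_N/A_P)·exp[−(E_N−E_P)/(RT)] = (A_N/A_P)·exp[(E_P−E_N)/(RT)].
(E_P−E_N)/(RT) = (47.3−103)×10³/(8.314×661) = -55700/5496 = -10.14.
k_N/k_P = (2.53×10^12/1.34×10^9)·exp(-10.14) = 1888 × 3.965×10^-5 = 0.0749.
Since E_N > E_P, raising the temperature improves selectivity toward N.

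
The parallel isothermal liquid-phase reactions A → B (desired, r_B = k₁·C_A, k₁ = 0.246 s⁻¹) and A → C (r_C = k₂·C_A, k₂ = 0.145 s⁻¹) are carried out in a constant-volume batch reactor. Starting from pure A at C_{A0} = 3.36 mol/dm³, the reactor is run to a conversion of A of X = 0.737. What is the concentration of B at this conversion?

C_A = C_{A0}(1−X) = 0.8837 mol/dm³.
Both paths are first order in A, so the instantaneous fraction to B is constant: dC_B/d(−C_A) = k₁/(k₁+k₂) = 0.6292.
C_B = 0.6292·(C_{A0}−C_A) = 0.6292×2.476 = 1.56 mol/dm³.

1.56 mol/dm³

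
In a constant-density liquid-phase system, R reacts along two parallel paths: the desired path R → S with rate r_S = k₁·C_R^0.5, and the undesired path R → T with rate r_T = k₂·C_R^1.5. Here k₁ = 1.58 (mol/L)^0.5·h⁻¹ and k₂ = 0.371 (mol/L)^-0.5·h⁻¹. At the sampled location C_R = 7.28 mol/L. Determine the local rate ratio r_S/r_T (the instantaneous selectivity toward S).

0.585

S_{S/T} = r_S/r_T = (k₁·C_R^0.5)/(k₂·C_R^1.5) = (k₁/k₂)·C_R⁻¹.
= (1.58×7.280^0.5) / (0.371×7.280^1.5) = 4.263/7.287 = 0.585.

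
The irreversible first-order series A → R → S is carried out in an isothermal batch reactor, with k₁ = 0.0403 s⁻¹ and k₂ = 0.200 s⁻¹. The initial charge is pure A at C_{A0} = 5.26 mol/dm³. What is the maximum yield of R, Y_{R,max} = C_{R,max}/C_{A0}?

For a first-order series the maximum intermediate yield is C_{R,max}/C_{A0} = (k₁/k₂)^[k₂/(k₂−k₁)].
= (0.0403/0.200)^(0.200/(0.200−0.0403)) = (0.2015)^(1.252) = 0.1345.

0.134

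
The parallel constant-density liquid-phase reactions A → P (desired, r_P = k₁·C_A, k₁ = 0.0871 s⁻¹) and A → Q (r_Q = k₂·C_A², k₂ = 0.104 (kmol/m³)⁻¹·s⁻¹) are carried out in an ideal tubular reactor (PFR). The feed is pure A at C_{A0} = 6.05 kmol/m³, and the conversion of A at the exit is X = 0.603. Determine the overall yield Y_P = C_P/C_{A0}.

0.104

C_A = C_{A0}(1−X) = 2.402 kmol/m³.
Along a PFR/batch, dC_P/dC_A = −r_P/(r_P+r_Q) = −k₁/(k₁+k₂·C_A).
Integrating from C_{A0} to C_A: C_P = (0.0871/0.104)·ln[(0.0871+0.104·6.05)/(0.0871+0.104·2.40)] = 0.8375·ln(0.7163/0.3369) = 0.6318 kmol/m³.
Y_P = C_P/C_{A0} = 0.6318/6.05 = 0.104.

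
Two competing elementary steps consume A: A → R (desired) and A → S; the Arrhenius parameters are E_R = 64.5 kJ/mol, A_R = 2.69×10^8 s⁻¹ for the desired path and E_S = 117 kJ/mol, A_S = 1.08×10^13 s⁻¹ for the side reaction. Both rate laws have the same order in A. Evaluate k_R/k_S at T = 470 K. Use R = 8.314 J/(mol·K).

17.0

Since both paths have the same order in A, the concentration cancels and S_{R/S} = k_R/k_S = (A_R/A_S)·exp[(E_S−E_R)/(RT)].
(E_S−E_R)/(RT) = (117−64.5)×10³/(8.314×470) = 52500/3908 = 13.44.
k_R/k_S = (2.69×10^8/1.08×10^13)·exp(13.44) = 2.491×10^-5 × 6.838×10^5 = 17.0.
Since E_R < E_S, lowering the temperature improves selectivity toward R.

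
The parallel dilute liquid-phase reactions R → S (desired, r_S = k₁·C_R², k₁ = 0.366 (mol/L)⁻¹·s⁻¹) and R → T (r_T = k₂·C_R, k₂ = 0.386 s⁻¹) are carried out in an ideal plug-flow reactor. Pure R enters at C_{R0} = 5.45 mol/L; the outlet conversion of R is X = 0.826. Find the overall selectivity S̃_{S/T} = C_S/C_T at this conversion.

C_R = C_{R0}(1−X) = 0.9483 mol/L.
Along a PFR/batch, dC_T/dC_R = −r_T/(r_S+r_T) = −k₂/(k₂+k₁·C_R).
Integrating from C_{R0} to C_R: C_T = (0.386/0.366)·ln[(0.386+0.366·5.45)/(0.386+0.366·0.948)] = 1.055·ln(2.381/0.7331) = 1.242 mol/L.
Then C_S = (C_{R0}−C_R) − C_T = 4.502 − 1.242 = 3.259 mol/L.
S̃_{S/T} = C_S/C_T = 3.259/1.242 = 2.62.

2.62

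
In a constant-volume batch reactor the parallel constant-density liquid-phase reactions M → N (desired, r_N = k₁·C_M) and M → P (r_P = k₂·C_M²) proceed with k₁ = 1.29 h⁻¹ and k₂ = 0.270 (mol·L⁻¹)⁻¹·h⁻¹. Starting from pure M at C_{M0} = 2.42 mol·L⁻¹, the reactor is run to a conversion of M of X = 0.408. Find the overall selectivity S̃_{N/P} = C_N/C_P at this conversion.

2.50

C_M = C_{M0}(1−X) = 1.433 mol·L⁻¹.
Along a PFR/batch, dC_N/dC_M = −r_N/(r_N+r_P) = −k₁/(k₁+k₂·C_M).
Integrating from C_{M0} to C_M: C_N = (1.29/0.270)·ln[(1.29+0.270·2.42)/(1.29+0.270·1.43)] = 4.778·ln(1.943/1.677) = 0.7049 mol·L⁻¹.
C_P = (C_{M0}−C_M)−C_N = 0.2824 mol·L⁻¹; S̃_{N/P} = 0.7049/0.2824 = 2.50.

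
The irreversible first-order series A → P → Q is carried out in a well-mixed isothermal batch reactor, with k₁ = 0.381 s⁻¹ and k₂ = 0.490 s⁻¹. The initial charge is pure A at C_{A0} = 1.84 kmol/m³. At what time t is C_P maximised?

Setting dC_P/dt = 0 gives t_opt = ln(k₂/k₁)/(k₂−k₁).
= ln(0.490/0.381)/(0.490−0.381) = ln(1.286)/0.1090 = 0.2516/0.1090 = 2.31 s.

2.31 s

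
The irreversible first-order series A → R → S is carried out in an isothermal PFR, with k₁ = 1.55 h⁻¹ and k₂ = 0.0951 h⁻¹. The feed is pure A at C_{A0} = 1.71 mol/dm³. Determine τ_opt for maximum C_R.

Setting dC_R/dτ = 0 gives τ_opt = ln(k₂/k₁)/(k₂−k₁).
= ln(0.0951/1.55)/(0.0951−1.55) = ln(0.06135)/-1.455 = -2.791/-1.455 = 1.92 h.

1.92 h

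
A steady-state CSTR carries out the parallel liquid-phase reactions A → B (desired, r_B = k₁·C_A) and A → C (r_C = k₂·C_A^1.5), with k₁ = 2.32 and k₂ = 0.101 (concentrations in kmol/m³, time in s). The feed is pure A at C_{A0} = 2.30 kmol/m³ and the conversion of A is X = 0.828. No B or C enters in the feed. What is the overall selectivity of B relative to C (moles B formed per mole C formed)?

36.5

Exit C_A = C_{A0}(1−X) = 2.30×0.172 = 0.3956 kmol/m³.
A CSTR operates uniformly at the exit composition, giving r_B = 0.9178 and r_C = 0.02513 (each k·C_A^n at C_A = 0.3956).
Overall selectivity = C_B/C_C = r_Bτ/(r_Cτ) = r_B/r_C = 36.5.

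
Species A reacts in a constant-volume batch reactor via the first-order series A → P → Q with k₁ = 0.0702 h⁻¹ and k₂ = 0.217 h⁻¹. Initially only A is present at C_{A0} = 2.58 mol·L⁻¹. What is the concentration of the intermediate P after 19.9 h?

Solving the coupled first-order balances gives C_P(t) = [k₁/(k₂−k₁)]·C_{A0}·(e^(−k₁t) − e^(−k₂t)).
e^(−k₁t) = e^(−0.0702×19.9) = e^(−1.397) = 0.2473; e^(−k₂t) = e^(−4.318) = 0.01332.
C_P = 0.0702×2.58/(0.217−0.0702) × (0.2473−0.01332) = 1.234×0.2340 = 0.2887 mol·L⁻¹.

0.289 mol·L⁻¹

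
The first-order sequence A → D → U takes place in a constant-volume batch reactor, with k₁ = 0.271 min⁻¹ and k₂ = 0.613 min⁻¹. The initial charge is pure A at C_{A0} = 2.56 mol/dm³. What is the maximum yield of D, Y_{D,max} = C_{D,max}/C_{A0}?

0.232

Evaluating C_D at t_opt = ln(k₂/k₁)/(k₂−k₁) gives C_{D,max}/C_{A0} = (k₁/k₂)^[k₂/(k₂−k₁)].
= (0.271/0.613)^(0.613/(0.613−0.271)) = (0.4421)^(1.792) = 0.2315.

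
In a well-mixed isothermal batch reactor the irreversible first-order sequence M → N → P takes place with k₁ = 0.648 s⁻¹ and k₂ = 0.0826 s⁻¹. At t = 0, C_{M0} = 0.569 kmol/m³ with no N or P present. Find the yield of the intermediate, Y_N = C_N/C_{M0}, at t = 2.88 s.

The intermediate concentration in a first-order A→B→C sequence is C_N = k₁C_{M0}(e^(−k₁t) − e^(−k₂t))/(k₂−k₁).
e^(−k₁t) = e^(−0.648×2.88) = e^(−1.866) = 0.1547; e^(−k₂t) = e^(−0.2379) = 0.7883.
C_N = 0.648×0.569/(0.0826−0.648) × (0.1547−0.7883) = (-0.6521)×(-0.6336) = 0.4132 kmol/m³.
Y_N = C_N/C_{M0} = 0.4132/0.569 = 0.726.

0.726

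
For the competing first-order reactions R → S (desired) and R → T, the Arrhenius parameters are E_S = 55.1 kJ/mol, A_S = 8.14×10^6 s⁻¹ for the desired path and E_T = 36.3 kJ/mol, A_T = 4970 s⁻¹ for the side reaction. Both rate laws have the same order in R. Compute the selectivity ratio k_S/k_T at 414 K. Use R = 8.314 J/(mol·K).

6.95

With equal orders, S_{S/T} = k_S/k_T = (A_S/A_T)·exp[(E_T−E_S)/(RT)].
(E_T−E_S)/(RT) = (36.3−55.1)×10³/(8.314×414) = -18800/3442 = -5.462.
k_S/k_T = (8.14×10^6/4970)·exp(-5.462) = 1638 × 0.004245 = 6.95.
Since E_S > E_T, raising the temperature improves selectivity toward S.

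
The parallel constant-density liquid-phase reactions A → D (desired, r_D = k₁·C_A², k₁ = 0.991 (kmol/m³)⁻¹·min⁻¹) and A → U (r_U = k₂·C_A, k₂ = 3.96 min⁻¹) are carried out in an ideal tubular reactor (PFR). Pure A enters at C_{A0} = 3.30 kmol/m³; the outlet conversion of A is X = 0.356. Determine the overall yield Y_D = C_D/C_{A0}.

C_A = C_{A0}(1−X) = 2.125 kmol/m³.
Along a PFR/batch, dC_U/dC_A = −r_U/(r_D+r_U) = −k₂/(k₂+k₁·C_A).
Integrating from C_{A0} to C_A: C_U = (3.96/0.991)·ln[(3.96+0.991·3.30)/(3.96+0.991·2.13)] = 3.996·ln(7.230/6.066) = 0.7016 kmol/m³.
Then C_D = (C_{A0}−C_A) − C_U = 1.175 − 0.7016 = 0.4732 kmol/m³.
Y_D = C_D/C_{A0} = 0.4732/3.30 = 0.143.

0.143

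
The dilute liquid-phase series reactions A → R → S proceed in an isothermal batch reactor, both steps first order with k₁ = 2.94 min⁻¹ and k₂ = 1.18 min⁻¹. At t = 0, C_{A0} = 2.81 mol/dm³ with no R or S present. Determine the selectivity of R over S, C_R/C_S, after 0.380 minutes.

3.41

For first-order series with pure A initially, C_R(t) = k₁C_{A0}/(k₂−k₁)·(e^(−k₁t) − e^(−k₂t)).
e^(−k₁t) = e^(−2.94×0.380) = e^(−1.117) = 0.3272; e^(−k₂t) = e^(−0.4484) = 0.6386.
C_R = 2.94×2.81/(1.18−2.94) × (0.3272−0.6386) = (-4.694)×(-0.3115) = 1.462 mol/dm³.
C_A = C_{A0}e^(−k₁t) = 0.9194 mol/dm³, so C_S = C_{A0}−C_A−C_R = 0.4286 mol/dm³; C_R/C_S = 3.41.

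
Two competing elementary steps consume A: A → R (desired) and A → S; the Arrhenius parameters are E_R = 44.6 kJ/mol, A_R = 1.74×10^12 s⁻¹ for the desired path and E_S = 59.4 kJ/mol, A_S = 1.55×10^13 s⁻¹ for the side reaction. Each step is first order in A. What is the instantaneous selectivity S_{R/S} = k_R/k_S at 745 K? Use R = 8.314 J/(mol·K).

With equal orders, S_{R/S} = k_R/k_S = (A_R/A_S)·exp[(E_S−E_R)/(RT)].
(E_S−E_R)/(RT) = (59.4−44.6)×10³/(8.314×745) = 14800/6194 = 2.389.
k_R/k_S = (1.74×10^12/1.55×10^13)·exp(2.389) = 0.1123 × 10.91 = 1.22.

1.22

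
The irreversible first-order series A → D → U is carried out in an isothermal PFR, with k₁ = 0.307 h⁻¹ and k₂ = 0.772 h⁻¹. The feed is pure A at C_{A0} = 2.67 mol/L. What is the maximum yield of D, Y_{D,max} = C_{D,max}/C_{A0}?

0.216

For a first-order series the maximum intermediate yield is C_{D,max}/C_{A0} = (k₁/k₂)^[k₂/(k₂−k₁)].
= (0.307/0.772)^(0.772/(0.772−0.307)) = (0.3977)^(1.660) = 0.2163.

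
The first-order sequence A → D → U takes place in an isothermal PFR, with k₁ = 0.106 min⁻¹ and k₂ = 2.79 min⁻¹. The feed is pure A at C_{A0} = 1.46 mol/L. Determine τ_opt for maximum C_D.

The intermediate peaks when r₁ = r₂, i.e. k₁e^(−k₁τ) = k₂e^(−k₂τ), giving τ_opt = ln(k₂/k₁)/(k₂−k₁).
= ln(2.79/0.106)/(2.79−0.106) = ln(26.32)/2.684 = 3.270/2.684 = 1.22 min.

1.22 min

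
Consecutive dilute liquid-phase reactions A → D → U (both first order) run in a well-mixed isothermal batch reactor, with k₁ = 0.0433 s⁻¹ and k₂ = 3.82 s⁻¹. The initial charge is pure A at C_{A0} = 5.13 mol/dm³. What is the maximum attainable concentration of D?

At the optimum, C_{D,max}/C_{A0} = (k₁/k₂)^[k₂/(k₂−k₁)].
= (0.0433/3.82)^(3.82/(3.82−0.0433)) = (0.01134)^(1.011) = 0.01077.
C_{D,max} = 0.01077×5.13 = 0.0552 mol/dm³.

0.0552 mol/dm³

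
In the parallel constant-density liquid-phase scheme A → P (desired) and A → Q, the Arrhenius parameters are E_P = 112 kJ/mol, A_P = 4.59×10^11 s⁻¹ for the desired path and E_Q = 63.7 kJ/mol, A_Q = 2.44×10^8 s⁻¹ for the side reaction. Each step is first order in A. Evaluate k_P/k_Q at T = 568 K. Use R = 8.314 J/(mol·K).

0.0680

Since both paths have the same order in A, the concentration cancels and S_{P/Q} = k_P/k_Q = (A_P/A_Q)·exp[(E_Q−E_P)/(RT)].
(E_Q−E_P)/(RT) = (63.7−112)×10³/(8.314×568) = -48300/4722 = -10.23.
k_P/k_Q = (4.59×10^11/2.44×10^8)·exp(-10.23) = 1881 × 3.615×10^-5 = 0.0680.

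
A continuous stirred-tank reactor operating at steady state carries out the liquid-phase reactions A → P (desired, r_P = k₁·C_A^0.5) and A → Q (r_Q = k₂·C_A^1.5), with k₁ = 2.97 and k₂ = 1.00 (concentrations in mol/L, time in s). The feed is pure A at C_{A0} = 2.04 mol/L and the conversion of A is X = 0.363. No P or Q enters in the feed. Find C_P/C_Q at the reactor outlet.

Exit C_A = C_{A0}(1−X) = 2.04×0.637 = 1.299 mol/L.
A CSTR operates uniformly at the exit composition, giving r_P = 3.386 and r_Q = 1.481 (each k·C_A^n at C_A = 1.299).
Overall selectivity = C_P/C_Q = r_Pτ/(r_Qτ) = r_P/r_Q = 2.29.

2.29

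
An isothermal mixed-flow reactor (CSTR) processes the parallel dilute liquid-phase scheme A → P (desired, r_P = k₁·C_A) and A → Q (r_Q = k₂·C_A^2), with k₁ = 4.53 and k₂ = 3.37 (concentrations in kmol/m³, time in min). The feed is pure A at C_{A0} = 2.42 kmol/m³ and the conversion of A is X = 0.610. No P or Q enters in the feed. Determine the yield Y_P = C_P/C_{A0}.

Exit C_A = C_{A0}(1−X) = 2.42×0.390 = 0.9438 kmol/m³.
A CSTR operates uniformly at the exit composition, giving r_P = 4.275 and r_Q = 3.002 (each k·C_A^n at C_A = 0.9438).
Fraction of consumed A going to P: r_P/(r_P+r_Q) = 0.5875.
C_P = 0.5875·C_{A0}·X = 0.5875×2.42×0.610 = 0.867 kmol/m³; Y_P = C_P/C_{A0} = 0.358.

0.358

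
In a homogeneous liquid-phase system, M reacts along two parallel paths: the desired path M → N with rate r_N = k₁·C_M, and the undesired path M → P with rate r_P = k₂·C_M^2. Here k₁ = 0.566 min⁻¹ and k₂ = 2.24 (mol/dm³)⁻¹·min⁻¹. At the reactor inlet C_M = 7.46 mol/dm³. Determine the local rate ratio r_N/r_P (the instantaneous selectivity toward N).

0.0339

S_{N/P} = r_N/r_P = (k₁·C_M)/(k₂·C_M^2) = (k₁/k₂)·C_M⁻¹.
= (0.566×7.460) / (2.24×7.460^2) = 4.222/124.7 = 0.0339.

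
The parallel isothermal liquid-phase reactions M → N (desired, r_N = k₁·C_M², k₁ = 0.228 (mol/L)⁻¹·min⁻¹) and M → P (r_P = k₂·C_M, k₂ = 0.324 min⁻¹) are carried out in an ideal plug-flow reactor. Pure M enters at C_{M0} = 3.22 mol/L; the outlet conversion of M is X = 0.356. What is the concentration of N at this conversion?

C_M = C_{M0}(1−X) = 2.074 mol/L.
Along a PFR/batch, dC_P/dC_M = −r_P/(r_N+r_P) = −k₂/(k₂+k₁·C_M).
Integrating from C_{M0} to C_M: C_P = (0.324/0.228)·ln[(0.324+0.228·3.22)/(0.324+0.228·2.07)] = 1.421·ln(1.058/0.7968) = 0.4031 mol/L.
Then C_N = (C_{M0}−C_M) − C_P = 1.146 − 0.4031 = 0.7432 mol/L.

0.743 mol/L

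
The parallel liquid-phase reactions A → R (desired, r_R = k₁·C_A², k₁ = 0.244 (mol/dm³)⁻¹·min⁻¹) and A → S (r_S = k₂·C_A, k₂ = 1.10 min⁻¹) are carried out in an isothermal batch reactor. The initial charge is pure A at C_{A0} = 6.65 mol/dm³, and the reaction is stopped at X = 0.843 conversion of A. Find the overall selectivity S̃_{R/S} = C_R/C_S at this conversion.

C_A = C_{A0}(1−X) = 1.044 mol/dm³.
Along a PFR/batch, dC_S/dC_A = −r_S/(r_R+r_S) = −k₂/(k₂+k₁·C_A).
Integrating from C_{A0} to C_A: C_S = (1.10/0.244)·ln[(1.10+0.244·6.65)/(1.10+0.244·1.04)] = 4.508·ln(2.723/1.355) = 3.147 mol/dm³.
Then C_R = (C_{A0}−C_A) − C_S = 5.606 − 3.147 = 2.459 mol/dm³.
S̃_{R/S} = C_R/C_S = 2.459/3.147 = 0.782.

0.782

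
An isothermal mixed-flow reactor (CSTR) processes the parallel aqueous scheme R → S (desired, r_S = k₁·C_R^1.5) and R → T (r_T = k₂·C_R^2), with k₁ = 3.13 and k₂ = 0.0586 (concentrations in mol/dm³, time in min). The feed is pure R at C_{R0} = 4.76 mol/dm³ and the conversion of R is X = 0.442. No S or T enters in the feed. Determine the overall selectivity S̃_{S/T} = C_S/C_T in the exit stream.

Exit C_R = C_{R0}(1−X) = 4.76×0.558 = 2.656 mol/dm³.
Rates in a CSTR are evaluated at the outlet concentration: r_S = 3.13×2.656^1.5 = 13.55, r_T = 0.0586×2.656^2 = 0.4134.
Overall selectivity = C_S/C_T = r_Sτ/(r_Tτ) = r_S/r_T = 32.8.

32.8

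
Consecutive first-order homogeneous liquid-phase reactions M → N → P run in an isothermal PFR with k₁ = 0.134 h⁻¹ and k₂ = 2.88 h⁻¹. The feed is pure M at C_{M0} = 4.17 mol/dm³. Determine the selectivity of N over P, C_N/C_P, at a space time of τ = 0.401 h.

1.44

Solving the coupled first-order balances gives C_N(τ) = [k₁/(k₂−k₁)]·C_{M0}·(e^(−k₁τ) − e^(−k₂τ)).
e^(−k₁τ) = e^(−0.134×0.401) = e^(−0.05373) = 0.9477; e^(−k₂τ) = e^(−1.155) = 0.3151.
C_N = 0.134×4.17/(2.88−0.134) × (0.9477−0.3151) = 0.2035×0.6326 = 0.1287 mol/dm³.
C_M = C_{M0}e^(−k₁τ) = 3.952 mol/dm³, so C_P = C_{M0}−C_M−C_N = 0.08943 mol/dm³; C_N/C_P = 1.44.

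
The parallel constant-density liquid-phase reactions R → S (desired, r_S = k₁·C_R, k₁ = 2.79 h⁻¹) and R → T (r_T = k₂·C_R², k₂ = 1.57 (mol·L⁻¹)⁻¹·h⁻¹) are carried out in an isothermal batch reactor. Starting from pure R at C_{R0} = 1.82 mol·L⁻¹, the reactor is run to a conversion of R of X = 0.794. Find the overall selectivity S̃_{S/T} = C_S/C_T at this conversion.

C_R = C_{R0}(1−X) = 0.3749 mol·L⁻¹.
Along a PFR/batch, dC_S/dC_R = −r_S/(r_S+r_T) = −k₁/(k₁+k₂·C_R).
Integrating from C_{R0} to C_R: C_S = (2.79/1.57)·ln[(2.79+1.57·1.82)/(2.79+1.57·0.375)] = 1.777·ln(5.647/3.379) = 0.9129 mol·L⁻¹.
C_T = (C_{R0}−C_R)−C_S = 0.5322 mol·L⁻¹; S̃_{S/T} = 0.9129/0.5322 = 1.72.

1.72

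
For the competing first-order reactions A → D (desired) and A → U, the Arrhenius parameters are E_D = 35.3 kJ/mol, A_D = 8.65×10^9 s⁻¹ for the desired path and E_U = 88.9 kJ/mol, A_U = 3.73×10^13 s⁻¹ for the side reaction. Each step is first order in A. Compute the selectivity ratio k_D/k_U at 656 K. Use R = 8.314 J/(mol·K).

4.30

With equal orders, S_{D/U} = k_D/k_U = (A_D/A_U)·exp[(E_U−E_D)/(RT)].
(E_U−E_D)/(RT) = (88.9−35.3)×10³/(8.314×656) = 53600/5454 = 9.828.
k_D/k_U = (8.65×10^9/3.73×10^13)·exp(9.828) = 2.319×10^-4 × 18540 = 4.30.
Since E_D < E_U, lowering the temperature improves selectivity toward D.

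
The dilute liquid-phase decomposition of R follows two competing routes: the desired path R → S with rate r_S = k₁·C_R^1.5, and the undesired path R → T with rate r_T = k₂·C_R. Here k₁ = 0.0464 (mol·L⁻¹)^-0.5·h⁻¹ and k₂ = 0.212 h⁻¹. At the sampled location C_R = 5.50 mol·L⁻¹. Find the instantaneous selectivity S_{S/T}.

0.513

S_{S/T} = r_S/r_T = (k₁·C_R^1.5)/(k₂·C_R) = (k₁/k₂)·C_R^0.5.
= (0.0464×5.500^1.5) / (0.212×5.500) = 0.5985/1.166 = 0.513.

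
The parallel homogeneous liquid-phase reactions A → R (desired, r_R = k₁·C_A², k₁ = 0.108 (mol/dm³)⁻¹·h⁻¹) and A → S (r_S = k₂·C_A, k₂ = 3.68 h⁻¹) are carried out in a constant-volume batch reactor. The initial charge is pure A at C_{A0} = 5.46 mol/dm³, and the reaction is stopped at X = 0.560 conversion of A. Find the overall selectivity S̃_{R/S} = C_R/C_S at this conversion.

0.115

C_A = C_{A0}(1−X) = 2.402 mol/dm³.
Along a PFR/batch, dC_S/dC_A = −r_S/(r_R+r_S) = −k₂/(k₂+k₁·C_A).
Integrating from C_{A0} to C_A: C_S = (3.68/0.108)·ln[(3.68+0.108·5.46)/(3.68+0.108·2.40)] = 34.07·ln(4.270/3.939) = 2.743 mol/dm³.
Then C_R = (C_{A0}−C_A) − C_S = 3.058 − 2.743 = 0.3148 mol/dm³.
S̃_{R/S} = C_R/C_S = 0.3148/2.743 = 0.115.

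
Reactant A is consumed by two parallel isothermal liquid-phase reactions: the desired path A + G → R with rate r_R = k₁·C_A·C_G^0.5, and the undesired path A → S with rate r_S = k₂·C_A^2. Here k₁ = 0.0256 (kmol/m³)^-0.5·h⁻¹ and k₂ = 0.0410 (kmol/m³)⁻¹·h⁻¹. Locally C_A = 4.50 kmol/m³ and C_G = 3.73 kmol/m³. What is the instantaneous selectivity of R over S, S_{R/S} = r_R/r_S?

S_{R/S} = r_R/r_S = (k₁·C_A·C_G^0.5)/(k₂·C_A^2) = (k₁/k₂)·C_A⁻¹·C_G^0.5.
= (0.0256×4.500×3.730^0.5) / (0.0410×4.500^2) = 0.2225/0.8303 = 0.268.
The undesired path is higher order in A, so low C_A (CSTR or dilute feed) favours R.

0.268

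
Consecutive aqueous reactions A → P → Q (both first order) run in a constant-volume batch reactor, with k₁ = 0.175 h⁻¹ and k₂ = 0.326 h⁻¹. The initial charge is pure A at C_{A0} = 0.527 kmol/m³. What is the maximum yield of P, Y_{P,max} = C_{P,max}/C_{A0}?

Evaluating C_P at t_opt = ln(k₂/k₁)/(k₂−k₁) gives C_{P,max}/C_{A0} = (k₁/k₂)^[k₂/(k₂−k₁)].
= (0.175/0.326)^(0.326/(0.326−0.175)) = (0.5368)^(2.159) = 0.2610.

0.261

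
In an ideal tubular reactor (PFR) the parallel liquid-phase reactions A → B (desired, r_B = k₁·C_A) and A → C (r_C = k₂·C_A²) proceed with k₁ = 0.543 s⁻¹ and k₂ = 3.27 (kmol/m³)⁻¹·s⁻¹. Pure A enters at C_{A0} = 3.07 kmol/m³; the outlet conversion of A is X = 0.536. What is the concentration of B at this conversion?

C_A = C_{A0}(1−X) = 1.424 kmol/m³.
Along a PFR/batch, dC_B/dC_A = −r_B/(r_B+r_C) = −k₁/(k₁+k₂·C_A).
Integrating from C_{A0} to C_A: C_B = (0.543/3.27)·ln[(0.543+3.27·3.07)/(0.543+3.27·1.42)] = 0.1661·ln(10.58/5.201) = 0.1179 kmol/m³.

0.118 kmol/m³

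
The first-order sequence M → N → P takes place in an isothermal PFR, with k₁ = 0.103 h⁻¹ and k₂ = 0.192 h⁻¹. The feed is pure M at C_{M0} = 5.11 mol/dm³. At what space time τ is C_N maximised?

7.00 h

Setting dC_N/dτ = 0 gives τ_opt = ln(k₂/k₁)/(k₂−k₁).
= ln(0.192/0.103)/(0.192−0.103) = ln(1.864)/0.08900 = 0.6228/0.08900 = 7.00 h.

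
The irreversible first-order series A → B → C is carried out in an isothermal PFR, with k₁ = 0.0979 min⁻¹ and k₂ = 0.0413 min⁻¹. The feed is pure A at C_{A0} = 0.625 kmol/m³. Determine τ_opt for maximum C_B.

The intermediate peaks when r₁ = r₂, i.e. k₁e^(−k₁τ) = k₂e^(−k₂τ), giving τ_opt = ln(k₂/k₁)/(k₂−k₁).
= ln(0.0413/0.0979)/(0.0413−0.0979) = ln(0.4219)/-0.05660 = -0.8631/-0.05660 = 15.2 min.

15.2 min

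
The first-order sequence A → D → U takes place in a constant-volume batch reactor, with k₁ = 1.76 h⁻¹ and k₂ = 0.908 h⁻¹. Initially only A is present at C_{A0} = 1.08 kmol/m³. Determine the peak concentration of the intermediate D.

At the optimum, C_{D,max}/C_{A0} = (k₁/k₂)^[k₂/(k₂−k₁)].
= (1.76/0.908)^(0.908/(0.908−1.76)) = (1.938)^(-1.066) = 0.4939.
C_{D,max} = 0.4939×1.08 = 0.533 kmol/m³.

0.533 kmol/m³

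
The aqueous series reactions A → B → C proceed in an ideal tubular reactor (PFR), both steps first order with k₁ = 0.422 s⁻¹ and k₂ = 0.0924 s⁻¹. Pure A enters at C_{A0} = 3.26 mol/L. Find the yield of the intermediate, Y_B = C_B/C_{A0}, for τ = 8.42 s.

The intermediate concentration in a first-order A→B→C sequence is C_B = k₁C_{A0}(e^(−k₁τ) − e^(−k₂τ))/(k₂−k₁).
e^(−k₁τ) = e^(−0.422×8.42) = e^(−3.553) = 0.02863; e^(−k₂τ) = e^(−0.7780) = 0.4593.
C_B = 0.422×3.26/(0.0924−0.422) × (0.02863−0.4593) = (-4.174)×(-0.4307) = 1.798 mol/L.
Y_B = C_B/C_{A0} = 1.798/3.26 = 0.551.

0.551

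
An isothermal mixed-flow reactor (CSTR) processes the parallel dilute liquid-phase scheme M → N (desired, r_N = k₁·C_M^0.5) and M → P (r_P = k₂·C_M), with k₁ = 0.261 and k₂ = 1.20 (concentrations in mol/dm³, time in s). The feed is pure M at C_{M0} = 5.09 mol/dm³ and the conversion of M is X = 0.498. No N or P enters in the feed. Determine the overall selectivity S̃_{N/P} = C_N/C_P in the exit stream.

Exit C_M = C_{M0}(1−X) = 5.09×0.502 = 2.555 mol/dm³.
A CSTR operates uniformly at the exit composition, giving r_N = 0.4172 and r_P = 3.066 (each k·C_M^n at C_M = 2.555).
Overall selectivity = C_N/C_P = r_Nτ/(r_Pτ) = r_N/r_P = 0.136.

0.136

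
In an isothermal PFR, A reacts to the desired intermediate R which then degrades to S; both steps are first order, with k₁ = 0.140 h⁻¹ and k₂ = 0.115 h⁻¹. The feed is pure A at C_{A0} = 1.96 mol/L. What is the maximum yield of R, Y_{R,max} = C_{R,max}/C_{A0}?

Evaluating C_R at τ_opt = ln(k₂/k₁)/(k₂−k₁) gives C_{R,max}/C_{A0} = (k₁/k₂)^[k₂/(k₂−k₁)].
= (0.140/0.115)^(0.115/(0.115−0.140)) = (1.217)^(-4.600) = 0.4046.

0.405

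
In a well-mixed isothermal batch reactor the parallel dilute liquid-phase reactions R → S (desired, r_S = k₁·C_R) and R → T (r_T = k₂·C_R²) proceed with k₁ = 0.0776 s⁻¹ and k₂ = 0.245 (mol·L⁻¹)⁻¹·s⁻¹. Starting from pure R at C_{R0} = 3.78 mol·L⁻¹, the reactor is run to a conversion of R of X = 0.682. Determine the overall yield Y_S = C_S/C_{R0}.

0.0831

C_R = C_{R0}(1−X) = 1.202 mol·L⁻¹.
Along a PFR/batch, dC_S/dC_R = −r_S/(r_S+r_T) = −k₁/(k₁+k₂·C_R).
Integrating from C_{R0} to C_R: C_S = (0.0776/0.245)·ln[(0.0776+0.245·3.78)/(0.0776+0.245·1.20)] = 0.3167·ln(1.004/0.3721) = 0.3143 mol·L⁻¹.
Y_S = C_S/C_{R0} = 0.3143/3.78 = 0.0831.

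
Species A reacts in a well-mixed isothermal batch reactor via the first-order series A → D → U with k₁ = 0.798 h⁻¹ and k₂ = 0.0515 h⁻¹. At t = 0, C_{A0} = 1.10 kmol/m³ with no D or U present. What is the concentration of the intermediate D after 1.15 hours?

The intermediate concentration in a first-order A→B→C sequence is C_D = k₁C_{A0}(e^(−k₁t) − e^(−k₂t))/(k₂−k₁).
e^(−k₁t) = e^(−0.798×1.15) = e^(−0.9177) = 0.3994; e^(−k₂t) = e^(−0.05922) = 0.9425.
C_D = 0.798×1.10/(0.0515−0.798) × (0.3994−0.9425) = (-1.176)×(-0.5431) = 0.6386 kmol/m³.

0.639 kmol/m³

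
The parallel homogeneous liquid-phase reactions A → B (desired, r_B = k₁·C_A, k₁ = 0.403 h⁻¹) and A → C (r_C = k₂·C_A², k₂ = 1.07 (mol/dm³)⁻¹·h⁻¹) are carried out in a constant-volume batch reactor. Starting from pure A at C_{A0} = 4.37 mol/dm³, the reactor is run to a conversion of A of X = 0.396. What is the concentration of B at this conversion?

C_A = C_{A0}(1−X) = 2.639 mol/dm³.
Along a PFR/batch, dC_B/dC_A = −r_B/(r_B+r_C) = −k₁/(k₁+k₂·C_A).
Integrating from C_{A0} to C_A: C_B = (0.403/1.07)·ln[(0.403+1.07·4.37)/(0.403+1.07·2.64)] = 0.3766·ln(5.079/3.227) = 0.1708 mol/dm³.

0.171 mol/dm³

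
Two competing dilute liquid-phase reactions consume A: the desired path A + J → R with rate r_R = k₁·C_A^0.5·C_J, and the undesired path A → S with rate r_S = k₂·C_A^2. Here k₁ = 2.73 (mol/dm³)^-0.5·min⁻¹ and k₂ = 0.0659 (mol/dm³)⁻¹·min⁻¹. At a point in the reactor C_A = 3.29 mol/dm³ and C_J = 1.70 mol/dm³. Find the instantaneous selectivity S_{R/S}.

S_{R/S} = r_R/r_S = (k₁·C_A^0.5·C_J)/(k₂·C_A^2) = (k₁/k₂)·C_A^-1.5·C_J.
= (2.73×3.290^0.5×1.700) / (0.0659×3.290^2) = 8.418/0.7133 = 11.8.
The undesired path is higher order in A, so low C_A (CSTR or dilute feed) favours R.

11.8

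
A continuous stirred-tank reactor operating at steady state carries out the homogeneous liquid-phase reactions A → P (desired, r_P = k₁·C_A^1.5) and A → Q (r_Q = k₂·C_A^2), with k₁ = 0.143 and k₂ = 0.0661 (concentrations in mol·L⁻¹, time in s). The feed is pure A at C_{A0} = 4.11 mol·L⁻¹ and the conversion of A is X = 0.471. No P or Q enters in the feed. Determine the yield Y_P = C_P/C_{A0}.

Exit C_A = C_{A0}(1−X) = 4.11×0.529 = 2.174 mol·L⁻¹.
Rates in a CSTR are evaluated at the outlet concentration: r_P = 0.143×2.174^1.5 = 0.4584, r_Q = 0.0661×2.174^2 = 0.3125.
Fraction of consumed A going to P: r_P/(r_P+r_Q) = 0.5947.
C_P = 0.5947·C_{A0}·X = 0.5947×4.11×0.471 = 1.15 mol·L⁻¹; Y_P = C_P/C_{A0} = 0.280.

0.280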